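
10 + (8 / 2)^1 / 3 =34 / 3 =11.33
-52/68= -13/17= -0.76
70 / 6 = 35 / 3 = 11.67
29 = 29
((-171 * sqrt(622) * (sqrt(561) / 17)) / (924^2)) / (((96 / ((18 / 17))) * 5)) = -57 * sqrt(348942) / 2193255680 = -0.00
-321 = -321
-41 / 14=-2.93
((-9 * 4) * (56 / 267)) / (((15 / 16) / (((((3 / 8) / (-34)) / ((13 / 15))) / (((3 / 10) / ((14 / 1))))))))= 4.78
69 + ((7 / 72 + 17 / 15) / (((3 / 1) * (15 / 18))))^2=56086249 / 810000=69.24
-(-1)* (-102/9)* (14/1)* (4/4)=-476/3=-158.67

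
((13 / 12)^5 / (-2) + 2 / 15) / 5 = -0.12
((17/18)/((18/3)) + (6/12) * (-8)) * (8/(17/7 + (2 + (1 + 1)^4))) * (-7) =40670/3861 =10.53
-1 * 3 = -3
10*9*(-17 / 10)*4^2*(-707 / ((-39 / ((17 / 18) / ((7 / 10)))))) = -2335120 / 39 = -59874.87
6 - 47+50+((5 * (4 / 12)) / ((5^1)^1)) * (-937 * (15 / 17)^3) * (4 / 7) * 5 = -20772981 / 34391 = -604.02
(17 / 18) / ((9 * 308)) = 17 / 49896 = 0.00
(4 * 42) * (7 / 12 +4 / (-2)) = -238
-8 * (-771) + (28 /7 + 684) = 6856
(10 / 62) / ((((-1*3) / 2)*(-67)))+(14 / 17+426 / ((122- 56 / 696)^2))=10175238859634 / 11917682477223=0.85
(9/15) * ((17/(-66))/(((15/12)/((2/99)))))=-68/27225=-0.00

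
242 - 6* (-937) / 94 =14185 / 47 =301.81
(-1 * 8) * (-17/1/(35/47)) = 6392/35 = 182.63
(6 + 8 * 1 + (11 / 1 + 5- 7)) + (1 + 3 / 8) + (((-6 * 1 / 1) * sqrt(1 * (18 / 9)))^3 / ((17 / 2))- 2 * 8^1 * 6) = -864 * sqrt(2) / 17- 573 / 8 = -143.50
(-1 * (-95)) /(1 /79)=7505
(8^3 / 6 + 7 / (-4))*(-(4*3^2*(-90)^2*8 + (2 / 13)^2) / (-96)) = 98856483403 / 48672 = 2031075.02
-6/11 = -0.55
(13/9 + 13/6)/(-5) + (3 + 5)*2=15.28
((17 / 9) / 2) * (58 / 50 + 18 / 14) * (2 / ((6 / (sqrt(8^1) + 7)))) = 7276 * sqrt(2) / 4725 + 3638 / 675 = 7.57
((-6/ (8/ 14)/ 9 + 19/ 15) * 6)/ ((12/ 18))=9/ 10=0.90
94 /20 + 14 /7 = 67 /10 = 6.70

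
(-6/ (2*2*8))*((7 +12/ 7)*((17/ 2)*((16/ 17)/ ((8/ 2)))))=-183/ 56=-3.27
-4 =-4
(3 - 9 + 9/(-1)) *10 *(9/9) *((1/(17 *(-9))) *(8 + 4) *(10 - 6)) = 800/17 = 47.06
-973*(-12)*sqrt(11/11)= 11676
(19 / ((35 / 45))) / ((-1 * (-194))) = 171 / 1358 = 0.13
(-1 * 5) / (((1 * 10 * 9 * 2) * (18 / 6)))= -0.01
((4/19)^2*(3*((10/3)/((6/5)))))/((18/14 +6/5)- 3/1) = -7000/9747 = -0.72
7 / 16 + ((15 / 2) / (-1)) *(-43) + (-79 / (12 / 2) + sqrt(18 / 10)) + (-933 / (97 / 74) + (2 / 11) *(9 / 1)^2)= -19834681 / 51216 + 3 *sqrt(5) / 5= -385.93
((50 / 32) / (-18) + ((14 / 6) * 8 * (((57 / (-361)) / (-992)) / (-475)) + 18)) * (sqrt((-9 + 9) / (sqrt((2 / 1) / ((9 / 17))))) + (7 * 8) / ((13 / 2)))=10103511047 / 65467350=154.33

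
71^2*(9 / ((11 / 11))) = 45369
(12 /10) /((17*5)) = 6 /425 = 0.01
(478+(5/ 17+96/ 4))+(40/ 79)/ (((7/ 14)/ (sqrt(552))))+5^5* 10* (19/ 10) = 160* sqrt(138)/ 79+1017914/ 17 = 59901.09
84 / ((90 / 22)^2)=3388 / 675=5.02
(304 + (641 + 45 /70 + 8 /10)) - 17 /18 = 297832 /315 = 945.50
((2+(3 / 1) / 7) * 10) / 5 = 4.86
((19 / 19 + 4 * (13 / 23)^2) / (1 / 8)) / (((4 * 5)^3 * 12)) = 241 / 1269600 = 0.00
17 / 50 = 0.34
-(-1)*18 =18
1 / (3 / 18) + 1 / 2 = 13 / 2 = 6.50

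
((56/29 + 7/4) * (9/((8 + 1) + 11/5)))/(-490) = -549/90944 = -0.01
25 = 25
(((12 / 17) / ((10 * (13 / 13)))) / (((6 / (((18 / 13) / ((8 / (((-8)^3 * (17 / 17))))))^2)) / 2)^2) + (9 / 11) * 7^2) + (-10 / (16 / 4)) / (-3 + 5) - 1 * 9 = 51665201670341 / 106818140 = 483674.42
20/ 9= 2.22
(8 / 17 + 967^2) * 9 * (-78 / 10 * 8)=-44637430968 / 85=-525146246.68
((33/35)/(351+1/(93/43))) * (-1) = -3069/1144010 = -0.00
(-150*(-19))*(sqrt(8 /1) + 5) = 5700*sqrt(2) + 14250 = 22311.02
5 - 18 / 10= 16 / 5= 3.20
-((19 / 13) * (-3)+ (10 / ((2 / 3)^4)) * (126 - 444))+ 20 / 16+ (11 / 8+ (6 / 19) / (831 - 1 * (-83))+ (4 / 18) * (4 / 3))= 392695673239 / 24381864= 16106.06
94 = 94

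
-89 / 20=-4.45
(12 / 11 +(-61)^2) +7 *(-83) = 34552 / 11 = 3141.09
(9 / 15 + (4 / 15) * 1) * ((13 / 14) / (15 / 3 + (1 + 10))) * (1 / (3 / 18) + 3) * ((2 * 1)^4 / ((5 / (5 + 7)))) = 3042 / 175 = 17.38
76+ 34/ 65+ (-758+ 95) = -38121/ 65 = -586.48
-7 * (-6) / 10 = 21 / 5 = 4.20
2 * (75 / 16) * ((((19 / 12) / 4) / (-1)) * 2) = -475 / 64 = -7.42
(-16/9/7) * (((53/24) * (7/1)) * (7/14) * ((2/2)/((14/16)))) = -424/189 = -2.24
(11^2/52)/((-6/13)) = -5.04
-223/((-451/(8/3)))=1784/1353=1.32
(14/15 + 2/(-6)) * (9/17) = 27/85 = 0.32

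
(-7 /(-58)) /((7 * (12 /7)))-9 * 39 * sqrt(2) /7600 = 7 /696-351 * sqrt(2) /7600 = -0.06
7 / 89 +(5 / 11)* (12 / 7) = 5879 / 6853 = 0.86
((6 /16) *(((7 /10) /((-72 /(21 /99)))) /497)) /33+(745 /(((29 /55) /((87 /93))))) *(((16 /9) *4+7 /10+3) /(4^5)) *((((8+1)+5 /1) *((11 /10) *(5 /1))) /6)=26373407586281 /147264860160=179.09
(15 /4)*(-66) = -495 /2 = -247.50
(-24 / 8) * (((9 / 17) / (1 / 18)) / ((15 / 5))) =-9.53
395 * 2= 790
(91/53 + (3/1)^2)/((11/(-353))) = -200504/583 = -343.92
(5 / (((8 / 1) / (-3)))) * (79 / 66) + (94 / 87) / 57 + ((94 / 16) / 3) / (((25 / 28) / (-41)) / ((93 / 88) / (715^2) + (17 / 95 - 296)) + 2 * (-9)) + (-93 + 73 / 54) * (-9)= 468859055434958792193419 / 570041977359373760736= 822.50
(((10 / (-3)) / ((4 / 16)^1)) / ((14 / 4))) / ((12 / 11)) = -3.49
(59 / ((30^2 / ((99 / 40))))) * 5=649 / 800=0.81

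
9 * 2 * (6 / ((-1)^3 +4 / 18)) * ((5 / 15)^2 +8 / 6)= -1404 / 7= -200.57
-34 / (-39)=34 / 39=0.87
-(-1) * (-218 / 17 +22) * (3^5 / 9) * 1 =4212 / 17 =247.76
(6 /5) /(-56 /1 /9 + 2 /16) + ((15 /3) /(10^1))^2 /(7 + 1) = -11629 /70240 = -0.17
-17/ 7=-2.43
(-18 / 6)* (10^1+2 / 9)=-92 / 3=-30.67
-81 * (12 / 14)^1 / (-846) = 27 / 329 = 0.08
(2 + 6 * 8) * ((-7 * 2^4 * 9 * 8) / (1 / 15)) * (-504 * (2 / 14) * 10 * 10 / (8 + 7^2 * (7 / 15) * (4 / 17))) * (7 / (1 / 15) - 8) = 269275104000000 / 853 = 315680075029.31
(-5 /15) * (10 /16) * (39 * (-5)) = 325 /8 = 40.62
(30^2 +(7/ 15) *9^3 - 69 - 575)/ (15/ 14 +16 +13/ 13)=32.99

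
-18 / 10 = -9 / 5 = -1.80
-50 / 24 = -25 / 12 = -2.08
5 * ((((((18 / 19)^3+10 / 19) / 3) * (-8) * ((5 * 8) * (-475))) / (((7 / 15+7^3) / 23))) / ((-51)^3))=-59012500 / 335209077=-0.18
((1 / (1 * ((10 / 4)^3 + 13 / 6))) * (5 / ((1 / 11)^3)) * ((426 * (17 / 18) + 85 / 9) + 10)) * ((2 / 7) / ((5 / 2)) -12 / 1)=-16814640128 / 8967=-1875168.97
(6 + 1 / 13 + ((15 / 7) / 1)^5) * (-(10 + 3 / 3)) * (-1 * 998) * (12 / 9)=491798064736 / 655473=750294.92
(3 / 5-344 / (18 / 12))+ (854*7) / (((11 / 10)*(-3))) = -336641 / 165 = -2040.25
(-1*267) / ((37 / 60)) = -16020 / 37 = -432.97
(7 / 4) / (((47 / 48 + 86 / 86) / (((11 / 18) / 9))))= 154 / 2565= 0.06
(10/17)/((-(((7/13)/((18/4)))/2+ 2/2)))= -585/1054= -0.56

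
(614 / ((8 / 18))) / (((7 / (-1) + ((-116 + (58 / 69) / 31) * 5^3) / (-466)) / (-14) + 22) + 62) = 1377043281 / 82012528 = 16.79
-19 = -19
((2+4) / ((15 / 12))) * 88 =2112 / 5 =422.40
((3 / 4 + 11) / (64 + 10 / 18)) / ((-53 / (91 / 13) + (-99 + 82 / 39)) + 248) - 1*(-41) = 533389105 / 13009088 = 41.00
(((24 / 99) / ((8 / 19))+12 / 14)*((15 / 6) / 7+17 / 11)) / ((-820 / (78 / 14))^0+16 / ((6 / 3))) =96983 / 320166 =0.30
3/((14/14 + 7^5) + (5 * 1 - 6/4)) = 6/33623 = 0.00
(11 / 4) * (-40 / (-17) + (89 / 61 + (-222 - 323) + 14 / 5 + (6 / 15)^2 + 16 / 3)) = -227952373 / 155550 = -1465.46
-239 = -239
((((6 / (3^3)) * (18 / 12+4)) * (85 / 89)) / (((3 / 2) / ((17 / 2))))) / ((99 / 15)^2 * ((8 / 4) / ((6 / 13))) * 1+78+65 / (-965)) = 76693375 / 3092161176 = 0.02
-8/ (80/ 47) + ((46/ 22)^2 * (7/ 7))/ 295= -4.69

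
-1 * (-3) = 3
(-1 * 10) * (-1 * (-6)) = -60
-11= -11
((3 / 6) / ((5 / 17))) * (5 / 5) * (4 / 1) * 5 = 34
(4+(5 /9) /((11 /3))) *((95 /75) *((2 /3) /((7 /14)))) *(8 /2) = 41648 /1485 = 28.05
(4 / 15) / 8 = 1 / 30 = 0.03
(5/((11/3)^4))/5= 81/14641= 0.01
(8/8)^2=1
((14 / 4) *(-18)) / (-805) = 9 / 115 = 0.08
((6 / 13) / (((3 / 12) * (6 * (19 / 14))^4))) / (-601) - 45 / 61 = -1237111708883 / 1676972061531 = -0.74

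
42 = 42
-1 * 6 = -6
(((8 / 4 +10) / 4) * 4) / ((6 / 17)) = 34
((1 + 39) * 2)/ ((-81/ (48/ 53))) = -1280/ 1431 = -0.89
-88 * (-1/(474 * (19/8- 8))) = -352/10665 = -0.03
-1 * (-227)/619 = 227/619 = 0.37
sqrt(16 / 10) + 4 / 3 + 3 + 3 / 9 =2*sqrt(10) / 5 + 14 / 3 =5.93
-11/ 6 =-1.83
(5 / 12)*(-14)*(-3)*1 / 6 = 35 / 12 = 2.92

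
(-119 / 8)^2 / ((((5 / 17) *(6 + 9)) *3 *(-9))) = -240737 / 129600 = -1.86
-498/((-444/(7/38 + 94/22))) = 154629/30932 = 5.00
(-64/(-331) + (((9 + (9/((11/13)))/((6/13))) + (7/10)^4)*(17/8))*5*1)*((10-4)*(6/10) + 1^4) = 1578.85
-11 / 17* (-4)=44 / 17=2.59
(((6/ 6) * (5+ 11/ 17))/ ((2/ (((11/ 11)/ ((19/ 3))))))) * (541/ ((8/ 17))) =512.53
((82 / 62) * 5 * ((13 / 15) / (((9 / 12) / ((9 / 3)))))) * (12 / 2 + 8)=29848 / 93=320.95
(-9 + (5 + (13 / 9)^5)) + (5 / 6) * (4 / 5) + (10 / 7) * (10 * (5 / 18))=2861491 / 413343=6.92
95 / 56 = 1.70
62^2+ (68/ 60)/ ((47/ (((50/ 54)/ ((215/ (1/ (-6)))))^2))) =26300828652709/ 6842046996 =3844.00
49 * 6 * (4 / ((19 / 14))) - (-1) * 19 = 885.53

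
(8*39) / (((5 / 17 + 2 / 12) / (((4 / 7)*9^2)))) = 10310976 / 329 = 31340.35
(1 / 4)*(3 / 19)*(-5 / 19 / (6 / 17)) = -85 / 2888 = -0.03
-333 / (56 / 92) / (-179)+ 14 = 42743 / 2506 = 17.06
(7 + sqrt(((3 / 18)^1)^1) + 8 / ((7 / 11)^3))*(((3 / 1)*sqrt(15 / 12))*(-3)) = -117441*sqrt(5) / 686 - 3*sqrt(30) / 4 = -386.92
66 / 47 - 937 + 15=-43268 / 47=-920.60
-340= -340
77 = 77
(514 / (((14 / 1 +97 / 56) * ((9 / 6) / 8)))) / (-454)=-230272 / 599961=-0.38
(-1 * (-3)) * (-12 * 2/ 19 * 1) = -3.79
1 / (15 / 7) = 7 / 15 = 0.47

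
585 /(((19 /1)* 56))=585 /1064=0.55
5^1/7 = 5/7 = 0.71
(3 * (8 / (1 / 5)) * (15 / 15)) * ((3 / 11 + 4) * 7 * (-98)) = -3869040 / 11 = -351730.91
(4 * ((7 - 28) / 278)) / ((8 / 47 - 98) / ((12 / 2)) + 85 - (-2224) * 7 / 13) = -38493 / 161309917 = -0.00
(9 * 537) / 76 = 63.59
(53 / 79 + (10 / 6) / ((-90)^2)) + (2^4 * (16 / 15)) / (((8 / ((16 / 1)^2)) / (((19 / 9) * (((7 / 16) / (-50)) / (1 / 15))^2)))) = 197080483 / 9598500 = 20.53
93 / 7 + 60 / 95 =1851 / 133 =13.92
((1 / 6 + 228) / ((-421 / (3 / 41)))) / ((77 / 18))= -12321 / 1329097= -0.01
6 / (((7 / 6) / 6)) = 30.86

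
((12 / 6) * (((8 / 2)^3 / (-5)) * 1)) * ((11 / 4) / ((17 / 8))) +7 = -26.13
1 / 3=0.33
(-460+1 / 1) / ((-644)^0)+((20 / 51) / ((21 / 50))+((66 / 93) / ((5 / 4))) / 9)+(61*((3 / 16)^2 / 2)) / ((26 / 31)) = -1009297076681 / 2209858560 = -456.72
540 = 540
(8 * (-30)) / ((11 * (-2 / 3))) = 360 / 11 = 32.73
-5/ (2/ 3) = -15/ 2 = -7.50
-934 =-934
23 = 23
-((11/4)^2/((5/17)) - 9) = -1337/80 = -16.71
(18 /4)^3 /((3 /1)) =243 /8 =30.38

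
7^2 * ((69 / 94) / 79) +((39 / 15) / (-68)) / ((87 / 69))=0.42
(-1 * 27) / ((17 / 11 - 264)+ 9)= 297 / 2788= 0.11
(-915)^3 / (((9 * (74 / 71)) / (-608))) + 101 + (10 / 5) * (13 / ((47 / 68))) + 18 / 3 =86347658309489 / 1739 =49653627550.02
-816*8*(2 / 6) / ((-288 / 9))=68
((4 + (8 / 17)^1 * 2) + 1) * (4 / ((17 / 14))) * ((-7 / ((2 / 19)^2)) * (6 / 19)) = -1128372 / 289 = -3904.40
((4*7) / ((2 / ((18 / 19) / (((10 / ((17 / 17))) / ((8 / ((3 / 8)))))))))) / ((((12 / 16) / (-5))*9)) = -3584 / 171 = -20.96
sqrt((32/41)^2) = 32/41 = 0.78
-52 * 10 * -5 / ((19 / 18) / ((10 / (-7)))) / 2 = -234000 / 133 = -1759.40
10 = 10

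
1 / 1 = 1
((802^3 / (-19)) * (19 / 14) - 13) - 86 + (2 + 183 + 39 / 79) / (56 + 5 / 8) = -9230378940515 / 250509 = -36846496.30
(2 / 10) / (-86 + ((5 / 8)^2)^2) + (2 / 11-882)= -17054148556 / 19339705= -881.82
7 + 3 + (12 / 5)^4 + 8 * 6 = 56986 / 625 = 91.18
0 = 0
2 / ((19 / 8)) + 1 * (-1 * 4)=-60 / 19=-3.16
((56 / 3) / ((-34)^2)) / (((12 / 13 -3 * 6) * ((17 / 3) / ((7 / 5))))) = -637 / 2726715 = -0.00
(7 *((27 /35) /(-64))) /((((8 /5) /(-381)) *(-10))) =-10287 /5120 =-2.01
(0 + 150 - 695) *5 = -2725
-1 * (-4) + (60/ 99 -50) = -1498/ 33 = -45.39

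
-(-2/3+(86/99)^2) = -0.09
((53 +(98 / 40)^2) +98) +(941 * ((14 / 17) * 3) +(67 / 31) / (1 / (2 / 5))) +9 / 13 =6805462371 / 2740400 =2483.38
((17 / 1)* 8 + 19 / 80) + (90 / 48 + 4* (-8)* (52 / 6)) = -139.22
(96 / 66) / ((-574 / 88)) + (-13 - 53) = -19006 / 287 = -66.22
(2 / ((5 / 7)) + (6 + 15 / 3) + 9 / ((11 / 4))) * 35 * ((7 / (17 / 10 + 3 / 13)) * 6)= 35888580 / 2761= 12998.40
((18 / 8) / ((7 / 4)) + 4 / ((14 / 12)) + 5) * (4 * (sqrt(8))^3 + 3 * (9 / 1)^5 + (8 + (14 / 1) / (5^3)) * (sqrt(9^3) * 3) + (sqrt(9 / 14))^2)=1728125.04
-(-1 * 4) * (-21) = -84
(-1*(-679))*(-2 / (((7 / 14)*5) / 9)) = -24444 / 5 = -4888.80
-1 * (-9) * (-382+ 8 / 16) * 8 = -27468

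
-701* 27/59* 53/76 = -223.71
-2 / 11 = -0.18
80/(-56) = -10/7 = -1.43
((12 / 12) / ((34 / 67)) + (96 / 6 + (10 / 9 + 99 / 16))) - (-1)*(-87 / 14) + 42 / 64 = 675541 / 34272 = 19.71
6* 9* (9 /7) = 486 /7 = 69.43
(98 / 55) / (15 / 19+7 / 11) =931 / 745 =1.25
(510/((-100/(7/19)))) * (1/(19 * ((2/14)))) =-2499/3610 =-0.69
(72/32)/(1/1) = 9/4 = 2.25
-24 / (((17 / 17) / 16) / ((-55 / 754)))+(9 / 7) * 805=400755 / 377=1063.01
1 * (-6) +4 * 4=10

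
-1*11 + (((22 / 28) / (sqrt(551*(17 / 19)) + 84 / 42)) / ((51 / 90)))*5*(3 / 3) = -213917 / 19397 + 275*sqrt(493) / 19397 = -10.71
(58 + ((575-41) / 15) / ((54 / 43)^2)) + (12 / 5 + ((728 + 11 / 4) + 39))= 12432709 / 14580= 852.72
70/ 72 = 35/ 36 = 0.97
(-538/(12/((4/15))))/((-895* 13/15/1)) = 538/34905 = 0.02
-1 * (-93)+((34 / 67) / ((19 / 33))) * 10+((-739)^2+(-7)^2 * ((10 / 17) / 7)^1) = 546226.93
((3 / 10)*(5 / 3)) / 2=1 / 4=0.25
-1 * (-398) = 398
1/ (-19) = -1/ 19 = -0.05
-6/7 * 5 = -30/7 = -4.29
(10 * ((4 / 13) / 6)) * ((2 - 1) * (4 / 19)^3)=1280 / 267501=0.00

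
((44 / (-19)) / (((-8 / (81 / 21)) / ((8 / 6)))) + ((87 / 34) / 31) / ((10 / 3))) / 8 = 2121633 / 11214560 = 0.19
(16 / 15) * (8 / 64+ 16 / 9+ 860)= 124114 / 135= 919.36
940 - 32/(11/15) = 9860/11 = 896.36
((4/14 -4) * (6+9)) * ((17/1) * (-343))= 324870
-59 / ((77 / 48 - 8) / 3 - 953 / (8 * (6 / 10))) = 8496 / 28897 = 0.29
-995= -995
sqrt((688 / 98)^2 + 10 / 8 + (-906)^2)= sqrt(7883794293) / 98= 906.03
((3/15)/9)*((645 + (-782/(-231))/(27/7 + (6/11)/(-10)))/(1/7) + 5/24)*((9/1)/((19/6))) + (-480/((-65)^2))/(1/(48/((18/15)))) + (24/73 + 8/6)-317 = -1962774449/57194332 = -34.32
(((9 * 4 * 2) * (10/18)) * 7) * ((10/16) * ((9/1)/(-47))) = -1575/47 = -33.51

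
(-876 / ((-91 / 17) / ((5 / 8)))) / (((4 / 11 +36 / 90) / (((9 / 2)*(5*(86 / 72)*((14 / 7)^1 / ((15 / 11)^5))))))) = 94535809643 / 61916400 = 1526.83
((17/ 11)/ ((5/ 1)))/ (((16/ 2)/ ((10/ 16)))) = 17/ 704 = 0.02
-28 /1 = -28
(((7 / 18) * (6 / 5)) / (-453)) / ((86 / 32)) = -112 / 292185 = -0.00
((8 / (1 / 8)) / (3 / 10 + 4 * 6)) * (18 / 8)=160 / 27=5.93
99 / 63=11 / 7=1.57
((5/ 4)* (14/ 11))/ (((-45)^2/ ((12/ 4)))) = 0.00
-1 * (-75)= 75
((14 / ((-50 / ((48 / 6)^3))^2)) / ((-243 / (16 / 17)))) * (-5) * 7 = 102760448 / 516375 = 199.00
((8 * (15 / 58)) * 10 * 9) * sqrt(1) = 5400 / 29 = 186.21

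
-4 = -4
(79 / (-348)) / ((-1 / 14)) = 553 / 174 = 3.18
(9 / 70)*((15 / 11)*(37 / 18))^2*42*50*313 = 160686375 / 242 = 663993.29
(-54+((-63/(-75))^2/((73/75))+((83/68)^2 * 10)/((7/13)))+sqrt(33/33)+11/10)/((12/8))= -694288963/44303700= -15.67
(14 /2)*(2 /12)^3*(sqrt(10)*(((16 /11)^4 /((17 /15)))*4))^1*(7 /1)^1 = 8028160*sqrt(10) /2240073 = 11.33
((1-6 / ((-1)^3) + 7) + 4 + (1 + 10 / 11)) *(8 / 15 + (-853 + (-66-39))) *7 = -7338982 / 55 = -133436.04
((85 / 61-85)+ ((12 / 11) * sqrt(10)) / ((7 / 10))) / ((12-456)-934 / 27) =68850 / 394121-1620 * sqrt(10) / 497497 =0.16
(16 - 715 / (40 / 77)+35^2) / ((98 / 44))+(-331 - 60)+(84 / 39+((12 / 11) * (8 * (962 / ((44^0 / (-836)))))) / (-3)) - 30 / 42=5960112563 / 2548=2339133.66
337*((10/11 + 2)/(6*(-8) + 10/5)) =-5392/253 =-21.31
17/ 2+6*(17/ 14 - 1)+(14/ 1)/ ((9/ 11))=3389/ 126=26.90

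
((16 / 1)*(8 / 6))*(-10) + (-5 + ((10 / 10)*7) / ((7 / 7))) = -634 / 3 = -211.33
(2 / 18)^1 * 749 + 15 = 884 / 9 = 98.22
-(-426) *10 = 4260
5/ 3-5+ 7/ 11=-89/ 33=-2.70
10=10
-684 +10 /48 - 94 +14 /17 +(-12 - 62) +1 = -346787 /408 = -849.97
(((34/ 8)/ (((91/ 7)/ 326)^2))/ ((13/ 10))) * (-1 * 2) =-9033460/ 2197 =-4111.73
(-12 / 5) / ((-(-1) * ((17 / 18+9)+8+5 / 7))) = -0.13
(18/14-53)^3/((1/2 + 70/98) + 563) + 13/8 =-753975185/3096408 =-243.50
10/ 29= 0.34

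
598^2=357604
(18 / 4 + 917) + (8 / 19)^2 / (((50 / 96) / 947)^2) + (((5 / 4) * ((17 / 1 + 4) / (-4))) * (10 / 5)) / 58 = 61455746851831 / 104690000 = 587025.95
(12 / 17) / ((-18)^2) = 1 / 459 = 0.00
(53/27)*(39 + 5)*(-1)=-2332/27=-86.37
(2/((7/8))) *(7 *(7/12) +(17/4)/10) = 1082/105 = 10.30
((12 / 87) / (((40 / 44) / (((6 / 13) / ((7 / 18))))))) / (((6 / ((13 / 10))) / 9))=1782 / 5075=0.35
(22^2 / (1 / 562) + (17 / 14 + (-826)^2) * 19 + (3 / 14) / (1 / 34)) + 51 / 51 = 185293967 / 14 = 13235283.36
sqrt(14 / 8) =sqrt(7) / 2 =1.32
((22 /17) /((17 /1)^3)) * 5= 110 /83521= 0.00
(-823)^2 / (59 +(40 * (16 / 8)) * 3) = 677329 / 299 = 2265.31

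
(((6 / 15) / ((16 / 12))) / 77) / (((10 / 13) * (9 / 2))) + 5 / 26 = 14522 / 75075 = 0.19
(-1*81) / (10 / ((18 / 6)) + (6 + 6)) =-5.28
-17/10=-1.70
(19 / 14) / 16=19 / 224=0.08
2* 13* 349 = 9074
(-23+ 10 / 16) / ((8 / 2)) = -179 / 32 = -5.59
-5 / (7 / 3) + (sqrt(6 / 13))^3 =-15 / 7 + 6 * sqrt(78) / 169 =-1.83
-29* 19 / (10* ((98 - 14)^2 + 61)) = -551 / 71170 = -0.01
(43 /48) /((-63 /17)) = -731 /3024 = -0.24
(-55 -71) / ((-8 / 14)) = 441 / 2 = 220.50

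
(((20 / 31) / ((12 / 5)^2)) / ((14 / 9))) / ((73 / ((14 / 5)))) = 25 / 9052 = 0.00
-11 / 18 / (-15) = 11 / 270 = 0.04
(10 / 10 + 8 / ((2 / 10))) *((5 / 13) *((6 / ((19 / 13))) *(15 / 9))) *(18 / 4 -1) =7175 / 19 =377.63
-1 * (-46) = 46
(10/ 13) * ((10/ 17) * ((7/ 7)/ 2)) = 50/ 221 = 0.23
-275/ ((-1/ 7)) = 1925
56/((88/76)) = 532/11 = 48.36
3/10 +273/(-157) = -2259/1570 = -1.44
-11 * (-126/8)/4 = 693/16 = 43.31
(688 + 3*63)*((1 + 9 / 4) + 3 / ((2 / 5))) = 37711 / 4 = 9427.75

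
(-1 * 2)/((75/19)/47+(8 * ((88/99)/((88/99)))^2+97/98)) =-175028/794083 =-0.22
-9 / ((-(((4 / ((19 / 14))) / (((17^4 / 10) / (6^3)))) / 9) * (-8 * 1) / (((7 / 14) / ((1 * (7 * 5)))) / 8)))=-4760697 / 20070400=-0.24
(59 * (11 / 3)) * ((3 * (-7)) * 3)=-13629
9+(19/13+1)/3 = 383/39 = 9.82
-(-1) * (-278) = -278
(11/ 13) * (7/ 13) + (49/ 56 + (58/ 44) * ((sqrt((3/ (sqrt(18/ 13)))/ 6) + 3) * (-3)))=-156647/ 14872 - 29 * 26^(1/ 4) * sqrt(3)/ 44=-13.11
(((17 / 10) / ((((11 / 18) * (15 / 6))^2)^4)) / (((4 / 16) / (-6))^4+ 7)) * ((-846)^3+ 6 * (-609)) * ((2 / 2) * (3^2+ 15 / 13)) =-11561358025244227584902823936 / 229823998863890234375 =-50305268.74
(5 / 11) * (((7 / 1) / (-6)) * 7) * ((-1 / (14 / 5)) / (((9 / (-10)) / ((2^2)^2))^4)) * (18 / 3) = 57344000000 / 72171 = 794557.37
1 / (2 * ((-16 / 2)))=-1 / 16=-0.06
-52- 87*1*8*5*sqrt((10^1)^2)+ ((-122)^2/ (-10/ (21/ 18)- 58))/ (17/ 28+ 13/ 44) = -35099.71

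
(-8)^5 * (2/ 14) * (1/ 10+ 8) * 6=-227503.54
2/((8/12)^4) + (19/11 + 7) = 1659/88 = 18.85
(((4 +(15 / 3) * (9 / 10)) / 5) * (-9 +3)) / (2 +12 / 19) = -969 / 250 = -3.88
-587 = -587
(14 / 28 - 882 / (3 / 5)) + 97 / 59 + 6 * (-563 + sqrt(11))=-571811 / 118 + 6 * sqrt(11)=-4825.96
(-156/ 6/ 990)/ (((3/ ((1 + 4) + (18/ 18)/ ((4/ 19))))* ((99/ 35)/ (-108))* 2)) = 1183/ 726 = 1.63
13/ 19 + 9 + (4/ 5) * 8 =16.08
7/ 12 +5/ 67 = 529/ 804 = 0.66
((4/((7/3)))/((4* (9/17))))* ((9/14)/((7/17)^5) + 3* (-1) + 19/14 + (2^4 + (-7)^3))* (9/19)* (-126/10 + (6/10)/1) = 19752389964/15647317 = 1262.35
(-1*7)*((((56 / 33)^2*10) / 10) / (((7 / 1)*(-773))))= 0.00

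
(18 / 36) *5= 5 / 2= 2.50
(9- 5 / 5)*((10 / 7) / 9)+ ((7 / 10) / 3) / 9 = 2449 / 1890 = 1.30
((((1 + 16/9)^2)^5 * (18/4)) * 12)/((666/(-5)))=-476837158203125/43003674279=-11088.29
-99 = -99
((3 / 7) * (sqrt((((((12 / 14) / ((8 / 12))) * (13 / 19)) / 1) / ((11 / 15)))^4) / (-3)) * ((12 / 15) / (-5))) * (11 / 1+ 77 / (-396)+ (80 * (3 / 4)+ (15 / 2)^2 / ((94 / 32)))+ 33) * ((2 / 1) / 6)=949281957 / 704181401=1.35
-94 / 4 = -47 / 2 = -23.50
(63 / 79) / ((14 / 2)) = 9 / 79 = 0.11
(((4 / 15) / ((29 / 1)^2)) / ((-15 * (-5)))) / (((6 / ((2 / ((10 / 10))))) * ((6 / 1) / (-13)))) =-26 / 8515125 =-0.00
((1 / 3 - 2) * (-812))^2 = 16483600 / 9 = 1831511.11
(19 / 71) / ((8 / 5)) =95 / 568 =0.17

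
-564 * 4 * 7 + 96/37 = -15789.41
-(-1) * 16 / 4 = 4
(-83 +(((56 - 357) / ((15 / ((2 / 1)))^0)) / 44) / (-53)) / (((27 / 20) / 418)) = -36718450 / 1431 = -25659.29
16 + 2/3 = 50/3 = 16.67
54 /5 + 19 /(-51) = 2659 /255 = 10.43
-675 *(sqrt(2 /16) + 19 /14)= -12825 /14 - 675 *sqrt(2) /4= -1154.72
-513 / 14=-36.64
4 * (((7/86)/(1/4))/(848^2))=7/3865184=0.00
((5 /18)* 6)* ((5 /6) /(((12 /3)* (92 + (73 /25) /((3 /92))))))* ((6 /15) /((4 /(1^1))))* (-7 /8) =-875 /5228544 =-0.00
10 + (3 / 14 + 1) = 157 / 14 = 11.21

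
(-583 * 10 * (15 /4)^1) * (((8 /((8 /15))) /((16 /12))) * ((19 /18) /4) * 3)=-194712.89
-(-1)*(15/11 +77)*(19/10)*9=73701/55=1340.02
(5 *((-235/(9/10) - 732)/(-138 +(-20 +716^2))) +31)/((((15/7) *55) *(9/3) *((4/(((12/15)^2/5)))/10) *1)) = 571769008/20385523125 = 0.03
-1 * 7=-7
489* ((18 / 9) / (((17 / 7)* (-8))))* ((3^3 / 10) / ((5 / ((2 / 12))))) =-4.53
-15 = -15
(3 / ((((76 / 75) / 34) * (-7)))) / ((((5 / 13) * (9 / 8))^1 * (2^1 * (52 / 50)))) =-15.98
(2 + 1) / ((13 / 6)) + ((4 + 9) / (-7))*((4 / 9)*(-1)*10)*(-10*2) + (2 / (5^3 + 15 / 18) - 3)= -103065037 / 618345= -166.68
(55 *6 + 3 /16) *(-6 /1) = -15849 /8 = -1981.12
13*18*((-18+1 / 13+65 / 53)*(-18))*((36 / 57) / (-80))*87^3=-1840826698416 / 5035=-365606097.00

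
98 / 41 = 2.39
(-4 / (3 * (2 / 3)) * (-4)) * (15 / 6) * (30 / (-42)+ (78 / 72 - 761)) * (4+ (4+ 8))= -5111440 / 21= -243401.90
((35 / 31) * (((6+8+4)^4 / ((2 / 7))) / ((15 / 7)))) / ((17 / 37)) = 222041736 / 527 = 421331.57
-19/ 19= -1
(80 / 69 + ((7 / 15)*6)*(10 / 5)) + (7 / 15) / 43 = 33479 / 4945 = 6.77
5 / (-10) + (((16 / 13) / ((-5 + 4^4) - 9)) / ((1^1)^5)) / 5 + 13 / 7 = 149547 / 110110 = 1.36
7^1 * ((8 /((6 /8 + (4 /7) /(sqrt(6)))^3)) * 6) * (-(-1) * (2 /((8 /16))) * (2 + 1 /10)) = 99944289994752 /8532449375 - 30460699164672 * sqrt(6) /8532449375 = 2968.80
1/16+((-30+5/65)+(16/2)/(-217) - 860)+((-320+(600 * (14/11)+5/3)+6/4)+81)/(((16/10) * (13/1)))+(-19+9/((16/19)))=-1300076957/1489488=-872.83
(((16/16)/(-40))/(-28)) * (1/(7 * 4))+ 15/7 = 67201/31360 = 2.14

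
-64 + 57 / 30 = -621 / 10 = -62.10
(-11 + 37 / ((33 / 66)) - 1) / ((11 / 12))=744 / 11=67.64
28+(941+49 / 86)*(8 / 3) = 327512 / 129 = 2538.85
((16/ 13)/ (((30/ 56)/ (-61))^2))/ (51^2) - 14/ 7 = 31460374/ 7607925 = 4.14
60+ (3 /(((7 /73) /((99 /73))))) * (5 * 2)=3390 /7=484.29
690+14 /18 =6217 /9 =690.78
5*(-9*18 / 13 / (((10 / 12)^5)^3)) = -959.98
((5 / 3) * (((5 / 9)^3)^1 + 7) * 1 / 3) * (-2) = -7.97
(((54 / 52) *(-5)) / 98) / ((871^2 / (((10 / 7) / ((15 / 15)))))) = -675 / 6765560438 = -0.00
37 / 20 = 1.85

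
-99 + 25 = -74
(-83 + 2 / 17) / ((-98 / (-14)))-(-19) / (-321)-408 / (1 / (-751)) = 11704024642 / 38199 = 306396.10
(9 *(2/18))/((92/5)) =5/92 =0.05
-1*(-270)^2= -72900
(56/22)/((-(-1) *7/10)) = 40/11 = 3.64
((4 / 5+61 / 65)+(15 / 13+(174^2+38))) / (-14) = -140757 / 65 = -2165.49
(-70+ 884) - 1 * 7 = 807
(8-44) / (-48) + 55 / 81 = 463 / 324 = 1.43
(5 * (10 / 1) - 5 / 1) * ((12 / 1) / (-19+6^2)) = 540 / 17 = 31.76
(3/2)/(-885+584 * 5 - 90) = 3/3890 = 0.00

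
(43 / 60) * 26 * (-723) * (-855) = 23036949 / 2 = 11518474.50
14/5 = 2.80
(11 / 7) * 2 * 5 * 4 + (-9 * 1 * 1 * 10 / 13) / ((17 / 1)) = 96610 / 1547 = 62.45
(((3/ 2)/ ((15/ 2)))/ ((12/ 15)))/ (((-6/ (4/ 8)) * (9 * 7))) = -0.00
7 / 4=1.75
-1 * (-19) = 19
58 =58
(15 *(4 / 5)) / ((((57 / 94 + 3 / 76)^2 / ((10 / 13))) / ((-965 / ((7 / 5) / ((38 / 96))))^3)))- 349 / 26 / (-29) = -89088916169265407906683 / 198208898046432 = -449469812.14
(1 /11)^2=1 /121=0.01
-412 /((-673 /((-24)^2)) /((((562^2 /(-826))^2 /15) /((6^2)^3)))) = 10275015530608 /139473418455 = 73.67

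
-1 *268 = -268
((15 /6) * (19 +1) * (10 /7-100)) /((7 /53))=-1828500 /49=-37316.33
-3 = -3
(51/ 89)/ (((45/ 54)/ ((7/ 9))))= 238/ 445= 0.53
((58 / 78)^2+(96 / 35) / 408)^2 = 0.31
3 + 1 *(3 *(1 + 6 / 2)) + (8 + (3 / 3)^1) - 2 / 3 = 70 / 3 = 23.33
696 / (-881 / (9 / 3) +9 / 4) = -8352 / 3497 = -2.39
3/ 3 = 1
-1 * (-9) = 9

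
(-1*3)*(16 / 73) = -48 / 73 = -0.66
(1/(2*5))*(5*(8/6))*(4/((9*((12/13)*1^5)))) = 26/81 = 0.32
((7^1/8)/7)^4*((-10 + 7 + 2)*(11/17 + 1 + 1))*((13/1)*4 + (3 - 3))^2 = -1.75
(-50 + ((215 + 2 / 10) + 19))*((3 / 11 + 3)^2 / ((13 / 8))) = 9548928 / 7865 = 1214.10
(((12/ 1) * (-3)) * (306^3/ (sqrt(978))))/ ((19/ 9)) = -1547241264 * sqrt(978)/ 3097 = -15623785.26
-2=-2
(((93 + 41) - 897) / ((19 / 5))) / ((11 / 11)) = -3815 / 19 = -200.79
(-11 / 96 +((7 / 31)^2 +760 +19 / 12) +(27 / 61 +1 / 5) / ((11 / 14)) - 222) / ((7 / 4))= 55748231893 / 180552680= 308.76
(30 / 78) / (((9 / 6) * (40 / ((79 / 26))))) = 79 / 4056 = 0.02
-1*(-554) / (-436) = -277 / 218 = -1.27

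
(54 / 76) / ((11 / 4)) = 54 / 209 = 0.26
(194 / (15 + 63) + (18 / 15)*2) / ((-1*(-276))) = 953 / 53820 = 0.02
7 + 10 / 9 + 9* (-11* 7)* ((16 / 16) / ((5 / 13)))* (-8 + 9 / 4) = 1866323 / 180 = 10368.46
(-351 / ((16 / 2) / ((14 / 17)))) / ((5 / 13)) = -31941 / 340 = -93.94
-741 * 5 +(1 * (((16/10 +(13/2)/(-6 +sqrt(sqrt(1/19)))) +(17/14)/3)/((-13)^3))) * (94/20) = -420899839468681/113603135100 +47 * 19^(1/4)/83225740 +141 * sqrt(19)/41612870 +423 * 19^(3/4)/20806435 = -3705.00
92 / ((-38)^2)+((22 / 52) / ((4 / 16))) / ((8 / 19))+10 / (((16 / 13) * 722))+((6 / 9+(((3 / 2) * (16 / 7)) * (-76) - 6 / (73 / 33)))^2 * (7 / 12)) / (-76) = -39724206041683 / 75627206928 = -525.26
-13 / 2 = -6.50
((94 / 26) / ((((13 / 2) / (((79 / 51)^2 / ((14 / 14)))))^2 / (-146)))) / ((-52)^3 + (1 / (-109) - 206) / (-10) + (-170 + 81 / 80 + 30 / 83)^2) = 5137853620536207923200 / 8010930594210367503969783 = 0.00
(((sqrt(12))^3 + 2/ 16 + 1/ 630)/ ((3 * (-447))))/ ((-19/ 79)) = 25201/ 64207080 + 632 * sqrt(3)/ 8493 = 0.13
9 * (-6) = -54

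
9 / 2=4.50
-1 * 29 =-29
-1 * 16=-16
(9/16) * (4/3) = 3/4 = 0.75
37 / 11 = 3.36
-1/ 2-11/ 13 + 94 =2409/ 26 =92.65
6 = 6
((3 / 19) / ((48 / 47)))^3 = 103823 / 28094464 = 0.00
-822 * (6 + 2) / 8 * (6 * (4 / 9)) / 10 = -1096 / 5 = -219.20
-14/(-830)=7/415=0.02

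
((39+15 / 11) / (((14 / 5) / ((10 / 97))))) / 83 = 11100 / 619927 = 0.02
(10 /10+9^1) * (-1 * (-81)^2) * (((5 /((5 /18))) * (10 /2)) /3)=-1968300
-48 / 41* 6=-288 / 41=-7.02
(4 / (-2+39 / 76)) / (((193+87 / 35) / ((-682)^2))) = -224950880 / 35143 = -6401.02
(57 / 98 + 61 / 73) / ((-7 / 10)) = -50695 / 25039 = -2.02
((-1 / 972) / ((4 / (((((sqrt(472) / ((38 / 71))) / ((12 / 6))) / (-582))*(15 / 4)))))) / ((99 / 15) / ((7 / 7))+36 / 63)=12425*sqrt(118) / 28776985344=0.00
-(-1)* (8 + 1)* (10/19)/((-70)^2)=9/9310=0.00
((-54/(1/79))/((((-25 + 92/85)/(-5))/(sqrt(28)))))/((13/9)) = -32634900* sqrt(7)/26429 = -3267.01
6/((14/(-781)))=-2343/7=-334.71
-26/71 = -0.37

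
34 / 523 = 0.07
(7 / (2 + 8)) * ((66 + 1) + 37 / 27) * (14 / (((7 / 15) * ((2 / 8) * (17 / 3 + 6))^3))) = 354432 / 6125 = 57.87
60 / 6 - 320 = -310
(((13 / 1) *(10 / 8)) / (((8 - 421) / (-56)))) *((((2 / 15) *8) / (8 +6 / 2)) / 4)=0.05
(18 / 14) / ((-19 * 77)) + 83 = 849994 / 10241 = 83.00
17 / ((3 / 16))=272 / 3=90.67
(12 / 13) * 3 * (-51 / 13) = -1836 / 169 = -10.86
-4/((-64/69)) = 4.31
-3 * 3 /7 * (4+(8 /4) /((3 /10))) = -96 /7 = -13.71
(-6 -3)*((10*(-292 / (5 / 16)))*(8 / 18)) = 37376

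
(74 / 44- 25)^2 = 263169 / 484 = 543.74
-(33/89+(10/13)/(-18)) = -3416/10413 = -0.33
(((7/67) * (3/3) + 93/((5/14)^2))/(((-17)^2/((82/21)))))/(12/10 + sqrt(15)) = -28616852/32820285 + 14308426 * sqrt(15)/19692171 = 1.94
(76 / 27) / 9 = 0.31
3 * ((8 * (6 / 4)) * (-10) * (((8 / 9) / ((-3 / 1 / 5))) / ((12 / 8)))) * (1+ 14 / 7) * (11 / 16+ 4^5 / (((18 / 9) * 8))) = 69000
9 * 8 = 72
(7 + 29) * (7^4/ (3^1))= 28812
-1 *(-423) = 423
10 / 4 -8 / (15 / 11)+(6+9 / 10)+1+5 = 143 / 15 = 9.53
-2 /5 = -0.40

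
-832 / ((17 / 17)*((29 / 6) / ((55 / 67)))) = -274560 / 1943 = -141.31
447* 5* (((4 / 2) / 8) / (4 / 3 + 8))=6705 / 112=59.87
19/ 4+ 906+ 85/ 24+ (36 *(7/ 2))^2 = 402967/ 24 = 16790.29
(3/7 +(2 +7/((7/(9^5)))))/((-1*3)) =-19683.81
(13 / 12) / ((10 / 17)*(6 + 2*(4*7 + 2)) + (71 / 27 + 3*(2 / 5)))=0.03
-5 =-5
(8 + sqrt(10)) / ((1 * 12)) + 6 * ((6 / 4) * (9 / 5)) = sqrt(10) / 12 + 253 / 15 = 17.13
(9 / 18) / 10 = 1 / 20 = 0.05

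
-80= -80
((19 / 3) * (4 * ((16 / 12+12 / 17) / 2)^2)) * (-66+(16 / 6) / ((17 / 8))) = -678574208 / 397953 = -1705.16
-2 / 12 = -1 / 6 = -0.17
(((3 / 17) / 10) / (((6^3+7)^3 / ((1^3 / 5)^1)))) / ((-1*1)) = -3 / 9426131950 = -0.00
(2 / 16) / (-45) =-1 / 360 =-0.00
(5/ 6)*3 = 5/ 2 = 2.50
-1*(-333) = 333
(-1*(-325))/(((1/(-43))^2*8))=600925/8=75115.62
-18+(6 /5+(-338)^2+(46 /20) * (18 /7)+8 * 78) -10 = 4019649 /35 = 114847.11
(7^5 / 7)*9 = 21609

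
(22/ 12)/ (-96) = -11/ 576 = -0.02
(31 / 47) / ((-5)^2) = 31 / 1175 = 0.03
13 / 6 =2.17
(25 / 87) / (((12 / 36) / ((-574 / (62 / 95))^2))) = 666852.26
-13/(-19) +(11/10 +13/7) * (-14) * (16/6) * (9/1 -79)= 146845/19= 7728.68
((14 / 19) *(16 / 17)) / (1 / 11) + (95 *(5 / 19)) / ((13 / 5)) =72407 / 4199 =17.24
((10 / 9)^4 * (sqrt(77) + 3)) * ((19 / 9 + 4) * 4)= 2200000 / 19683 + 2200000 * sqrt(77) / 59049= 438.70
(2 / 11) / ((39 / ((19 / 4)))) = 19 / 858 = 0.02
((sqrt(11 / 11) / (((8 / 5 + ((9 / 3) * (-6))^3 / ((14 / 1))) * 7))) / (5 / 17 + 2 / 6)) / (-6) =85 / 929536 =0.00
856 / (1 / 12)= 10272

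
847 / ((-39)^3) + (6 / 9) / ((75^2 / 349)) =1004131 / 37074375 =0.03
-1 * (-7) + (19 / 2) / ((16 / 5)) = 319 / 32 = 9.97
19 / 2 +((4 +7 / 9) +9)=419 / 18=23.28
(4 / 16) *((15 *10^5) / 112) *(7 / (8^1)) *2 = 5859.38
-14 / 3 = -4.67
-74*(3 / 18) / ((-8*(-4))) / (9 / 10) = -185 / 432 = -0.43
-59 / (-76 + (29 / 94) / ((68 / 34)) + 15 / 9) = 33276 / 41837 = 0.80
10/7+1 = 17/7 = 2.43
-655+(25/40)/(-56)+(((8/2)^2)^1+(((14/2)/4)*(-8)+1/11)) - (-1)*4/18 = -28948463/44352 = -652.70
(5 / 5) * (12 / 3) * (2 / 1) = 8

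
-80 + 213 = 133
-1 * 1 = -1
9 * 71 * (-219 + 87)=-84348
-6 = -6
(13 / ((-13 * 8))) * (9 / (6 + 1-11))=9 / 32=0.28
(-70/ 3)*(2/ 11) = -140/ 33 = -4.24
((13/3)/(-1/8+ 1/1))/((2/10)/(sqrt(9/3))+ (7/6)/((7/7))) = 3.86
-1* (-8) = 8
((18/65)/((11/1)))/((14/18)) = 162/5005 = 0.03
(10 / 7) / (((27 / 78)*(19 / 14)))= 520 / 171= 3.04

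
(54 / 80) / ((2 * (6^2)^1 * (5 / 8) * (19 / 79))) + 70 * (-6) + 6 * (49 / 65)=-415.41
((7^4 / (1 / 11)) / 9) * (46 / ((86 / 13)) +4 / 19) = 51527861 / 2451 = 21023.20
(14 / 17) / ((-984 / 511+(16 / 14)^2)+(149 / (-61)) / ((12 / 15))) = -12219032 / 54494673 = -0.22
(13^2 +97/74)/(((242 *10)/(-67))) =-844401/179080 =-4.72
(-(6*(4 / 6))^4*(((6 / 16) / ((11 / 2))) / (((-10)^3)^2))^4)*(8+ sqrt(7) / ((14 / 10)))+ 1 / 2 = 915062499999999999999999919 / 1830125000000000000000000000 - 81*sqrt(7) / 20497400000000000000000000000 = 0.50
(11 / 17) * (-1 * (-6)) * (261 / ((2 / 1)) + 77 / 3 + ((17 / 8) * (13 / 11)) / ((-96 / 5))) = 1318191 / 2176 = 605.79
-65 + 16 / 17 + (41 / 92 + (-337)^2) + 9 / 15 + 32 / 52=11539081181 / 101660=113506.60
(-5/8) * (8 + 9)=-85/8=-10.62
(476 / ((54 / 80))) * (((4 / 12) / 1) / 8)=2380 / 81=29.38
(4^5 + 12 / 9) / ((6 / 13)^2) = 129961 / 27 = 4813.37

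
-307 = -307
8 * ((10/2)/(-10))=-4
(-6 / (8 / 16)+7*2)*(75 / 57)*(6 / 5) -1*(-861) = 16419 / 19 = 864.16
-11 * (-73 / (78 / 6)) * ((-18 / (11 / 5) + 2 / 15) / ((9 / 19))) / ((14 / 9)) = -920968 / 1365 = -674.70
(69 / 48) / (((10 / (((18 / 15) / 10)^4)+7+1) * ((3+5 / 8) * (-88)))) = -0.00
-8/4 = -2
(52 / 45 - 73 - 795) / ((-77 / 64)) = 2496512 / 3465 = 720.49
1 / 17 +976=16593 / 17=976.06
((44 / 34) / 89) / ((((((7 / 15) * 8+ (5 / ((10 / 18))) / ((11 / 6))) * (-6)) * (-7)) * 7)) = 605 / 105719362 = 0.00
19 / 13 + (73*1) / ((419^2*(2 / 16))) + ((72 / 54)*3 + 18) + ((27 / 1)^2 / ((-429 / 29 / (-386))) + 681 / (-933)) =148695822556698 / 7807724353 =19044.71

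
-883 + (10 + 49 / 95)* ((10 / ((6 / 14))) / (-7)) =-17443 / 19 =-918.05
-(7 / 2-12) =17 / 2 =8.50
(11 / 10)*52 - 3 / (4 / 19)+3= 919 / 20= 45.95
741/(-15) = -247/5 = -49.40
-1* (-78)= 78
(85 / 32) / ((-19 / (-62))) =2635 / 304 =8.67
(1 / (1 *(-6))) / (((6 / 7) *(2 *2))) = -7 / 144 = -0.05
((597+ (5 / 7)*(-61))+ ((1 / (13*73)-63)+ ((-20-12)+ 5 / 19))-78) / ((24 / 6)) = 48049901 / 504868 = 95.17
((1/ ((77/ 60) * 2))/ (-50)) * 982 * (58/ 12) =-14239/ 385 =-36.98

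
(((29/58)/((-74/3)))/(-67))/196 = 3/1943536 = 0.00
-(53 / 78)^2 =-2809 / 6084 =-0.46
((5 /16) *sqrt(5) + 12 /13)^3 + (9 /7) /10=658585 *sqrt(5) /692224 + 11157831 /4921280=4.39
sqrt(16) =4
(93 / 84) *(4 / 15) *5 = 1.48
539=539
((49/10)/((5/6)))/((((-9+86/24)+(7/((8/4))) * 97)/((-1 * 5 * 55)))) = -19404/4009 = -4.84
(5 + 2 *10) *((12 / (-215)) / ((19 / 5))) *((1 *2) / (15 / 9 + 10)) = -360 / 5719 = -0.06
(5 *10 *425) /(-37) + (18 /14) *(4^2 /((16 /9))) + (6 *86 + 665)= 160126 /259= 618.25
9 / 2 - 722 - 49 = -1533 / 2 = -766.50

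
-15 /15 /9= -1 /9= -0.11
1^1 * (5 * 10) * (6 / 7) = 42.86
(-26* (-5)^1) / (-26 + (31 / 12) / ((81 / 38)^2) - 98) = -2558790 / 2429501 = -1.05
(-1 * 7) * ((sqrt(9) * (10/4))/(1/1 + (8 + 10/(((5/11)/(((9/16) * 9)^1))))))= -140/321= -0.44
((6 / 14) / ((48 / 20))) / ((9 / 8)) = 10 / 63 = 0.16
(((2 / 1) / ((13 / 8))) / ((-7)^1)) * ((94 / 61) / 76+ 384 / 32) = -222904 / 105469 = -2.11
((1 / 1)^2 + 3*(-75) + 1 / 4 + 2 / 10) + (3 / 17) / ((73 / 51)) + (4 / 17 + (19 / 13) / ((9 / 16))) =-640589207 / 2903940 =-220.59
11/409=0.03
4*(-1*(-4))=16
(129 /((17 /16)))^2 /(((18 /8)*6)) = 946688 /867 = 1091.91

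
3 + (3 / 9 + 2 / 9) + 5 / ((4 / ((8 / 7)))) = 314 / 63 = 4.98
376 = 376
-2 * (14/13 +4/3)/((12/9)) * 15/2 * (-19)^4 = -3533704.04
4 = 4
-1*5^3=-125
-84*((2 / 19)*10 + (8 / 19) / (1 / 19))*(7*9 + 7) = -1011360 / 19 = -53229.47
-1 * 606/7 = -606/7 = -86.57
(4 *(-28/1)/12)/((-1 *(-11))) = -0.85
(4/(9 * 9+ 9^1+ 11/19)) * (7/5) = 532/8605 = 0.06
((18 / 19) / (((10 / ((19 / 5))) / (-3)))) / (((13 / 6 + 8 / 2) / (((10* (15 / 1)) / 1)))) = -972 / 37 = -26.27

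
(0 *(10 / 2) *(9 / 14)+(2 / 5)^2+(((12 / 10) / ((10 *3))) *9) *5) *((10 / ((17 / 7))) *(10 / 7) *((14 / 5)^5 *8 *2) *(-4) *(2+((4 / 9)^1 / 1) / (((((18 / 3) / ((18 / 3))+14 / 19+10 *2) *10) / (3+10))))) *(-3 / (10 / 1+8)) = 18149916409856 / 423140625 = 42893.34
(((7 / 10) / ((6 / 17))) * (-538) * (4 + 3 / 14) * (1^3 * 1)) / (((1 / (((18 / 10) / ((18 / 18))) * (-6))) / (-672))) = -815896368 / 25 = -32635854.72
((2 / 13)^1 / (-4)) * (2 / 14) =-1 / 182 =-0.01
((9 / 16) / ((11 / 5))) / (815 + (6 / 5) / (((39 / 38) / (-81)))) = 2925 / 8240144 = 0.00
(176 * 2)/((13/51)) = 17952/13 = 1380.92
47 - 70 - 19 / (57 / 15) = -28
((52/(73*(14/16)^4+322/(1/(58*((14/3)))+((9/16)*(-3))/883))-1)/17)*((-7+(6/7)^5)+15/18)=2175662541308611769/6486132793373270142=0.34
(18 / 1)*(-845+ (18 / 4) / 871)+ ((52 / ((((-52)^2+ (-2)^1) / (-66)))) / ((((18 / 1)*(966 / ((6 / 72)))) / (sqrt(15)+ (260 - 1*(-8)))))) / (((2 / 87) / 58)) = -25940954990462 / 1705068729 - 120263*sqrt(15) / 7830396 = -15214.08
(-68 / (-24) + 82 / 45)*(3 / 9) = 419 / 270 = 1.55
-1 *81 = -81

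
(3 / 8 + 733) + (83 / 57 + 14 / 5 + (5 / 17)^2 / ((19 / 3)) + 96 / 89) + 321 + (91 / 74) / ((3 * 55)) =25293719902189 / 23868059160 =1059.73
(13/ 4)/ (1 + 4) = 13/ 20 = 0.65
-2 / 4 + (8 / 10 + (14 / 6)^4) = 24253 / 810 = 29.94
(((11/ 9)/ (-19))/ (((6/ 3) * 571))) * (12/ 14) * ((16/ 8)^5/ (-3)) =352/ 683487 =0.00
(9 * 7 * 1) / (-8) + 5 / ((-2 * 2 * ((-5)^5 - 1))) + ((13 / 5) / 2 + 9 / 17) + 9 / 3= -809137 / 265710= -3.05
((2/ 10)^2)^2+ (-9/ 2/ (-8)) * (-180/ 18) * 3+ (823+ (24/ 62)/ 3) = 124969623/ 155000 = 806.26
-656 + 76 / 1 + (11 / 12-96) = -8101 / 12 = -675.08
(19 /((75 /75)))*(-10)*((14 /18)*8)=-10640 /9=-1182.22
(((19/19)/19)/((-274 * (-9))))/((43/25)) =25/2014722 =0.00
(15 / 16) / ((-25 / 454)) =-681 / 40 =-17.02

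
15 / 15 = 1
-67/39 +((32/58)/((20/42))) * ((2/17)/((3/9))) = -125843/96135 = -1.31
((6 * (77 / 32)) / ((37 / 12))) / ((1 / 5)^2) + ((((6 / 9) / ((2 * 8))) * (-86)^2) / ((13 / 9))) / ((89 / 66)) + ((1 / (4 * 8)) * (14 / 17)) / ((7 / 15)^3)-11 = 150927399739 / 570558352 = 264.53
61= 61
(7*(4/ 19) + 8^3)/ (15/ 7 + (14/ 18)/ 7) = 227.81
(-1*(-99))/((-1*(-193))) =99/193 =0.51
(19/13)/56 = 19/728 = 0.03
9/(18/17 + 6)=51/40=1.28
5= 5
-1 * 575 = -575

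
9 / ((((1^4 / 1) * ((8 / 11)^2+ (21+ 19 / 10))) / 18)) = 196020 / 28349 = 6.91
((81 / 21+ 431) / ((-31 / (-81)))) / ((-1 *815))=-246564 / 176855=-1.39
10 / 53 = 0.19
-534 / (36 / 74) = -3293 / 3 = -1097.67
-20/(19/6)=-120/19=-6.32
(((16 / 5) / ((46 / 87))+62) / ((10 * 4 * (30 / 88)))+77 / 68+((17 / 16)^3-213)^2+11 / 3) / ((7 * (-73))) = -110376545940927521 / 1257039200256000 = -87.81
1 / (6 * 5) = 1 / 30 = 0.03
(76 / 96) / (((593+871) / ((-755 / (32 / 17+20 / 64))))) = -243865 / 1311012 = -0.19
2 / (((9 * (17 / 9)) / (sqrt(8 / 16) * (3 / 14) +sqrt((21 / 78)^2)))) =3 * sqrt(2) / 238 +7 / 221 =0.05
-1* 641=-641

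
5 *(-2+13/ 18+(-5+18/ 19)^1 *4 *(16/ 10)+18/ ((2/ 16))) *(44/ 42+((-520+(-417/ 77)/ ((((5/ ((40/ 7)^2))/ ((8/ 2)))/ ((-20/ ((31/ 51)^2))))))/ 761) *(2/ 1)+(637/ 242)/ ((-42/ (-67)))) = 249442656084539447/ 17794953065736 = 14017.61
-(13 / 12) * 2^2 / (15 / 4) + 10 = 398 / 45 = 8.84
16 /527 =0.03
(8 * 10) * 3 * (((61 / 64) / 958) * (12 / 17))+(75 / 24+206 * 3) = 40473547 / 65144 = 621.29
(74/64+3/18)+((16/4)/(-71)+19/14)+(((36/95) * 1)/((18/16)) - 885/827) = 7086266363/3748493280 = 1.89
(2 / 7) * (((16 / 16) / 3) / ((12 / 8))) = 4 / 63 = 0.06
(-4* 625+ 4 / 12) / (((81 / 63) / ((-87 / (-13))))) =-1522297 / 117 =-13011.09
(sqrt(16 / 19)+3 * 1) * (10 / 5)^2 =15.67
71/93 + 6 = 629/93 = 6.76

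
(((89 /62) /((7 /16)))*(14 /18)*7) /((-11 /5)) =-8.12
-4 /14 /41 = -2 /287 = -0.01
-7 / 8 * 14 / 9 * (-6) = 49 / 6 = 8.17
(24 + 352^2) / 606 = 61964 / 303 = 204.50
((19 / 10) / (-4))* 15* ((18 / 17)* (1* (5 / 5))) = -513 / 68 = -7.54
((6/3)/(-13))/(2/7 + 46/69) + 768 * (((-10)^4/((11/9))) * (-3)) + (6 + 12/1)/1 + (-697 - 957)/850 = -2291326068257/121550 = -18850893.20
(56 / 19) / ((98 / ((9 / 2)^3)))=729 / 266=2.74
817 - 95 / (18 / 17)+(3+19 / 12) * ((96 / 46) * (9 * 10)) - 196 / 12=650731 / 414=1571.81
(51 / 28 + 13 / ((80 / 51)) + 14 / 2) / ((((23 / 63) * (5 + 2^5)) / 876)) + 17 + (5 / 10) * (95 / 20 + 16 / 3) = 115555801 / 102120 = 1131.57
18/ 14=9/ 7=1.29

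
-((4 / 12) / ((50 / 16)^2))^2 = -0.00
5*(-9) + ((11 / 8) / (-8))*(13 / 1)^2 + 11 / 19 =-89337 / 1216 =-73.47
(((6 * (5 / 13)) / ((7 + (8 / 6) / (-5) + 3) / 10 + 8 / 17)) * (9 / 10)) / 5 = 6885 / 23933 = 0.29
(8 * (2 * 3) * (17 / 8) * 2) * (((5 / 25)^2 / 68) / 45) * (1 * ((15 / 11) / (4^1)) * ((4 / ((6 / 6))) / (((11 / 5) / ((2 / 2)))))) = 1 / 605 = 0.00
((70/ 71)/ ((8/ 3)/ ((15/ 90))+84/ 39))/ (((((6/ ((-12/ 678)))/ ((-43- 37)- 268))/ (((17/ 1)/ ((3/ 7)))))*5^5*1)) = 628082/ 887544375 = 0.00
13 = 13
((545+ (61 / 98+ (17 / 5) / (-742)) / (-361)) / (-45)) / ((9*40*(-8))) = 1277362901 / 303755508000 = 0.00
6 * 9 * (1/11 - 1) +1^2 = -529/11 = -48.09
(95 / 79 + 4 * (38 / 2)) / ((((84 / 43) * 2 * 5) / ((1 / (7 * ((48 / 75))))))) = 437095 / 495488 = 0.88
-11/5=-2.20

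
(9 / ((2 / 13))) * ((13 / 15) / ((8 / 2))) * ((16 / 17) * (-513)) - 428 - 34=-559452 / 85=-6581.79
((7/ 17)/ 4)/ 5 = 7/ 340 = 0.02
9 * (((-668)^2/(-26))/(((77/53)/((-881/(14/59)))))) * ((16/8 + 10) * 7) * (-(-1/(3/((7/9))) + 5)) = -157349977176064/1001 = -157192784391.67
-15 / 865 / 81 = -1 / 4671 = -0.00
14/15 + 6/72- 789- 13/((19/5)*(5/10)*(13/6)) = -901901/1140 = -791.14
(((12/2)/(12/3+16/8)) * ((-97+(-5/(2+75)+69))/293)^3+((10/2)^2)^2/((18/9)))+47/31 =223572028007545167/711978248957822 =314.02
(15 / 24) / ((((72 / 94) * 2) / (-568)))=-231.74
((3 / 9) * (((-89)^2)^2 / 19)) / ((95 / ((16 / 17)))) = 1003875856 / 92055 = 10905.17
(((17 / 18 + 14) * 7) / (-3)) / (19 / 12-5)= 3766 / 369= 10.21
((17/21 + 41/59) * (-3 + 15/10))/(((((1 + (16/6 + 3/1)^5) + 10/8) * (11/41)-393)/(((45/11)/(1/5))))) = -0.04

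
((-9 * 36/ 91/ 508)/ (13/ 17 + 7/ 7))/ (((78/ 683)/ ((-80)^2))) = -33439680/ 150241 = -222.57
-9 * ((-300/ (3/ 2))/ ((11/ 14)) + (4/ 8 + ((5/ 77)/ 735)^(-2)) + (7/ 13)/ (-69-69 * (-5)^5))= -1077060209202687/ 934076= -1153075562.59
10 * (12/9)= 40/3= 13.33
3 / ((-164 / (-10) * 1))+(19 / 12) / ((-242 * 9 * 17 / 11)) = 302161 / 1656072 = 0.18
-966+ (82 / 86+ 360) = -26017 / 43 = -605.05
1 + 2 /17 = 19 /17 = 1.12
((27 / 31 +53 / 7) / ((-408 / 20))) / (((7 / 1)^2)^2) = -4580 / 26571867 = -0.00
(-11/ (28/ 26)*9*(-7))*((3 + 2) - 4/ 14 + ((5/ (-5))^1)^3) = 16731/ 7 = 2390.14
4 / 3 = 1.33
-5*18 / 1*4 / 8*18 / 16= -405 / 8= -50.62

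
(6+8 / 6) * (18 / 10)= 66 / 5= 13.20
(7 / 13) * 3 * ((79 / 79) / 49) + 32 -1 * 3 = 2642 / 91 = 29.03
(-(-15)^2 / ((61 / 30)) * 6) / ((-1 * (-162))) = -250 / 61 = -4.10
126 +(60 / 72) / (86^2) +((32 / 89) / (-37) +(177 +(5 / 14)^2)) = 2170439143063 / 7160378232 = 303.12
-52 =-52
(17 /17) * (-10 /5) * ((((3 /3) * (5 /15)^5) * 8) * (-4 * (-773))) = -203.59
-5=-5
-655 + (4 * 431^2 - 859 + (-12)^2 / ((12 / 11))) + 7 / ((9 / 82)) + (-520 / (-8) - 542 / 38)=126843784 / 171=741776.51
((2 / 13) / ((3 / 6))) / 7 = 4 / 91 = 0.04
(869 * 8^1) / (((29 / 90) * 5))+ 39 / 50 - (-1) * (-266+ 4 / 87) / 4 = 9242284 / 2175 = 4249.33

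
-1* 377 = -377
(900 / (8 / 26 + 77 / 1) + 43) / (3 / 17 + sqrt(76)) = -186711 / 1470985 + 2116058 *sqrt(19) / 1470985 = 6.14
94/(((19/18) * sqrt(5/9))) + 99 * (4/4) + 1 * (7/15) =1492/15 + 5076 * sqrt(5)/95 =218.94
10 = 10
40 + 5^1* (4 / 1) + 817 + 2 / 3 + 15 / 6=5281 / 6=880.17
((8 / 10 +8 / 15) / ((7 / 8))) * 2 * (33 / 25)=4.02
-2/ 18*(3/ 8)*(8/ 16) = -1/ 48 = -0.02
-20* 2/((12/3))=-10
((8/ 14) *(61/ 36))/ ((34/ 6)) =61/ 357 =0.17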